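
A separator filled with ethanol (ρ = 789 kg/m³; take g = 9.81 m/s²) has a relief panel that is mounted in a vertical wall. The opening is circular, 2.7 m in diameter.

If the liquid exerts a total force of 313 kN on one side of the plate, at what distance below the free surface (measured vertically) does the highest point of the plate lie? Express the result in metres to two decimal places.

γ = ρg = 789 × 9.81 / 1000 = 7.74009 kN/m³.
A = π(1.35)² = 5.72555 m².
From F = γ·h_c·A, the centroid depth is h_c = 313/(7.74009 × 5.72555) = 7.06287 m.
The centroid is at the centre, 1.35 m below the top of the plate, so the highest point sits at h_top = 7.06287 − 1.35 = 5.71287 m below the surface.

d_top ≈ 5.71 m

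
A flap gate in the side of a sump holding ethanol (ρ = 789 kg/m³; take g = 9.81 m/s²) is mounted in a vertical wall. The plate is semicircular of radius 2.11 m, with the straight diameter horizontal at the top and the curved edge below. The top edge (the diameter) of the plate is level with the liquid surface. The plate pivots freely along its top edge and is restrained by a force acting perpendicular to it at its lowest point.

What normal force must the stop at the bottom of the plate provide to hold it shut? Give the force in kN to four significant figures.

P ≈ 28.55 kN

γ = ρg = 789 × 9.81 / 1000 = 7.74009 kN/m³.
The centroid of a semicircle lies 4r/(3π) = 0.895512 m from the diameter, here below the top edge, so the centroid depth is h_c = 0.895512 m.
A = πr²/2 = π × 2.11²/2 = 6.99334 m².
Resultant F = γ·h_c·A = 7.74009 × 0.895512 × 6.99334 = 48.4732 kN.
I_c = (π/8 − 8/(9π))·r⁴ = 0.109757 × 2.11⁴ = 2.17551 m⁴.
Centre of pressure: y_p = y_c + I_c/(y_c·A) = 0.895512 + 2.17551/(0.895512 × 6.99334) = 0.895512 + 0.34738 = 1.24289 m along the plane.
The resultant acts 0.895512 + 0.34738 = 1.24289 m (along the plate) below the hinge at the top edge, so the moment about the hinge is M = F × 1.24289 = 48.4732 × 1.24289 = 60.2469 kN·m.
A normal force at the bottom, 2.11 m from the hinge, must supply this moment: P = 60.2469/2.11 = 28.553 kN.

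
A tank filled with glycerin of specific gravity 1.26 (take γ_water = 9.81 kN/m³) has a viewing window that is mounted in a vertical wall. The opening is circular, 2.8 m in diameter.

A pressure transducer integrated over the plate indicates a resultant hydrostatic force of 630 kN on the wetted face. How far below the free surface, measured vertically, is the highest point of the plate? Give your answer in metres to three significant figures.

γ = 1.26 × 9.81 = 12.3606 kN/m³.
A = π(1.4)² = 6.15752 m².
From F = γ·h_c·A, the centroid depth is h_c = 630/(12.3606 × 6.15752) = 8.27742 m.
The centroid is at the centre, 1.4 m below the top of the plate, so the highest point sits at h_top = 8.27742 − 1.4 = 6.87742 m below the surface.

d_top ≈ 6.88 m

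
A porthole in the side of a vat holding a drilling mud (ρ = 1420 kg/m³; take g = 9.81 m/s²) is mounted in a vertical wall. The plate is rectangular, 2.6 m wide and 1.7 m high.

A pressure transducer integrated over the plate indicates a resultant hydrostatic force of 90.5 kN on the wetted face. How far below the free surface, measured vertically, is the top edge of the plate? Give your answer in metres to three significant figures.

γ = ρg = 1420 × 9.81 / 1000 = 13.9302 kN/m³.
A = 2.6 × 1.7 = 4.42 m².
From F = γ·h_c·A, the centroid depth is h_c = 90.5/(13.9302 × 4.42) = 1.46984 m.
The centroid lies 1.7/2 = 0.85 m below the top edge, so the top edge sits at h_top = 1.46984 − 0.85 = 0.61984 m below the surface.

d_top ≈ 0.620 m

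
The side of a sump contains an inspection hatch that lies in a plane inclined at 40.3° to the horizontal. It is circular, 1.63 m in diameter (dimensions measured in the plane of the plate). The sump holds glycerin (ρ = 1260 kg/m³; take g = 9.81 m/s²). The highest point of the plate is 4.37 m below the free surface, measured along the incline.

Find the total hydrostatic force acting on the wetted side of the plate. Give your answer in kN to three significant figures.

γ = ρg = 1260 × 9.81 / 1000 = 12.3606 kN/m³.
Let θ = 40.3° be the plate's angle to the horizontal; measure y along the incline from where the plane meets the free surface. Vertical depth h = y·sinθ with sinθ = 0.646790.
The centroid is at the centre, 0.815 m below the top of the plate, so y_c = 4.37 + 0.815 = 5.185 m and h_c = 5.185 × 0.646790 = 3.35361 m.
A = π(0.815)² = 2.08672 m².
Resultant F = γ·h_c·A = 12.3606 × 3.35361 × 2.08672 = 86.5 kN.

F ≈ 86.5 kN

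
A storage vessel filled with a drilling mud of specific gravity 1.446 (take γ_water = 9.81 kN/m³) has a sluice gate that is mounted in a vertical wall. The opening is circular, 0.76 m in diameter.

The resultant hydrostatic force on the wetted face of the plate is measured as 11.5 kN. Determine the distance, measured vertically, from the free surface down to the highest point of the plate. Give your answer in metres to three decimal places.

γ = 1.446 × 9.81 = 14.18526 kN/m³.
A = π(0.38)² = 0.453646 m².
From F = γ·h_c·A, the centroid depth is h_c = 11.5/(14.18526 × 0.453646) = 1.78708 m.
The centroid is at the centre, 0.38 m below the top of the plate, so the highest point sits at h_top = 1.78708 − 0.38 = 1.40708 m below the surface.

d_top ≈ 1.407 m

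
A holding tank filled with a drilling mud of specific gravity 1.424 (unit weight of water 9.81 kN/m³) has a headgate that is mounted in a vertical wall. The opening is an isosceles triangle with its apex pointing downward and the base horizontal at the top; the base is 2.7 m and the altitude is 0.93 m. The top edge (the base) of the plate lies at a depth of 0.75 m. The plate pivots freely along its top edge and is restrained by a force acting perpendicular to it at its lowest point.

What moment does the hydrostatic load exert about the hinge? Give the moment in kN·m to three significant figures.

γ = 1.424 × 9.81 = 13.96944 kN/m³.
With the apex down, the centroid sits h/3 = 0.93/3 = 0.31 m below the base (the top edge), so the centroid depth is h_c = 0.75 + 0.31 = 1.06 m.
A = ½ × 2.7 × 0.93 = 1.2555 m².
Resultant F = γ·h_c·A = 13.96944 × 1.06 × 1.2555 = 18.5909 kN.
I_c = b·h³/36 = 2.7 × 0.93³/36 = 0.0603268 m⁴.
Centre of pressure: y_p = y_c + I_c/(y_c·A) = 1.06 + 0.0603268/(1.06 × 1.2555) = 1.06 + 0.0453302 = 1.10533 m along the plane.
The resultant acts 0.31 + 0.0453302 = 0.35533 m (along the plate) below the hinge at the top edge, so the moment about the hinge is M = F × 0.35533 = 18.5909 × 0.35533 = 6.6059 kN·m.

M ≈ 6.61 kN·m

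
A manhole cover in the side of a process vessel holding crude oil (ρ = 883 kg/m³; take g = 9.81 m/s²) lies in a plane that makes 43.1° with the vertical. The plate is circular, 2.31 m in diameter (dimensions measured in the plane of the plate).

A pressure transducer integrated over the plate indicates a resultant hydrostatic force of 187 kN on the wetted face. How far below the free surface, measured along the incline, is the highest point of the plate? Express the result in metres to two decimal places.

y_top ≈ 5.90 m

γ = ρg = 883 × 9.81 / 1000 = 8.66223 kN/m³.
A = π(1.155)² = 4.19096 m².
From F = γ·h_c·A, the centroid depth is h_c = 187/(8.66223 × 4.19096) = 5.15108 m.
The plate makes 43.1° with the vertical, i.e. θ = 90° − 43.1° = 46.9° to the horizontal. Measuring y along the incline from the free-surface line, vertical depth h = y·sinθ with sinθ = 0.730162.
Along the incline, y_c = h_c/sinθ = 5.15108/0.730162 = 7.05471 m.
The centroid is at the centre, 1.155 m below the top of the plate, so the highest point sits at y_top = 7.05471 − 1.155 = 5.89971 m along the incline.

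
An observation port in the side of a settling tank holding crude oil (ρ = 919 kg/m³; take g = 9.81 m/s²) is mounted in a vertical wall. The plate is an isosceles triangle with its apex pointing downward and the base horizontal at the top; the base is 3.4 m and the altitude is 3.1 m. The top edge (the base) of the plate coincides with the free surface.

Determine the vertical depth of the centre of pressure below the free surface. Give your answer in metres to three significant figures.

h_p = 1.55 m

γ = ρg = 919 × 9.81 / 1000 = 9.01539 kN/m³.
With the apex down, the centroid sits h/3 = 3.1/3 = 1.03333 m below the base (the top edge), so the centroid depth is h_c = 1.03333 m.
A = ½ × 3.4 × 3.1 = 5.27 m².
Resultant F = γ·h_c·A = 9.01539 × 1.03333 × 5.27 = 49.0947 kN.
I_c = b·h³/36 = 3.4 × 3.1³/36 = 2.81359 m⁴.
Centre of pressure: y_p = y_c + I_c/(y_c·A) = 1.03333 + 2.81359/(1.03333 × 5.27) = 1.03333 + 0.516668 = 1.55 m along the plane.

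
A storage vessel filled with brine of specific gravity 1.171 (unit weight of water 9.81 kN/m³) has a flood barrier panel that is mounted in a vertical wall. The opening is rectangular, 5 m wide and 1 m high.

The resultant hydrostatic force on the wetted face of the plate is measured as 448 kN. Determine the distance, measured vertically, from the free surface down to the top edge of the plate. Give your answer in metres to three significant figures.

γ = 1.171 × 9.81 = 11.48751 kN/m³.
A = 5 × 1 = 5 m².
From F = γ·h_c·A, the centroid depth is h_c = 448/(11.48751 × 5) = 7.79978 m.
The centroid lies 1/2 = 0.5 m below the top edge, so the top edge sits at h_top = 7.79978 − 0.5 = 7.29978 m below the surface.

d_top ≈ 7.30 m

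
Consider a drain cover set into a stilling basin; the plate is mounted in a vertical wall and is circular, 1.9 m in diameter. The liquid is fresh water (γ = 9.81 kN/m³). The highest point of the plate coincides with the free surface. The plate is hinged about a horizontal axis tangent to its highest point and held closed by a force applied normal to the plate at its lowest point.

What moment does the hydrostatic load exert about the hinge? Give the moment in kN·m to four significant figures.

γ = 9.81 kN/m³.
The centroid is at the centre, 0.95 m below the top of the plate, so the centroid depth is h_c = 0.95 m.
A = π(0.95)² = 2.83529 m².
Resultant F = γ·h_c·A = 9.81 × 0.95 × 2.83529 = 26.4235 kN.
I_c = πr⁴/4 = π × 0.95⁴/4 = 0.639712 m⁴.
Centre of pressure: y_p = y_c + I_c/(y_c·A) = 0.95 + 0.639712/(0.95 × 2.83529) = 0.95 + 0.2375 = 1.1875 m along the plane.
The resultant acts 0.95 + 0.2375 = 1.1875 m (along the plate) below the hinge at the top edge, so the moment about the hinge is M = F × 1.1875 = 26.4235 × 1.1875 = 31.3779 kN·m.

M ≈ 31.38 kN·m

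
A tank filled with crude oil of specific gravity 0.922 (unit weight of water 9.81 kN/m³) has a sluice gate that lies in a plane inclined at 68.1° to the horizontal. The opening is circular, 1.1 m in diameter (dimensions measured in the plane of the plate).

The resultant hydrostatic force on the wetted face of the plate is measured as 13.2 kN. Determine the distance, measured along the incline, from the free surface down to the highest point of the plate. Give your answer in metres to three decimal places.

y_top ≈ 1.105 m

γ = 0.922 × 9.81 = 9.04482 kN/m³.
A = π(0.55)² = 0.950332 m².
From F = γ·h_c·A, the centroid depth is h_c = 13.2/(9.04482 × 0.950332) = 1.53567 m.
Let θ = 68.1° be the plate's angle to the horizontal; measure y along the incline from where the plane meets the free surface. Vertical depth h = y·sinθ with sinθ = 0.927836.
Along the incline, y_c = h_c/sinθ = 1.53567/0.927836 = 1.65511 m.
The centroid is at the centre, 0.55 m below the top of the plate, so the highest point sits at y_top = 1.65511 − 0.55 = 1.10511 m along the incline.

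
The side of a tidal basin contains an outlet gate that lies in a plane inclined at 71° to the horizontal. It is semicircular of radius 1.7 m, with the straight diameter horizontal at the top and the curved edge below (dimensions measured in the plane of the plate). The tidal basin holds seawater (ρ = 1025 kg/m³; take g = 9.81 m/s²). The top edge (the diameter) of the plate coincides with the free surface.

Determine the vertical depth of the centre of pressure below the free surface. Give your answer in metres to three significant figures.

h_p = 0.947 m

γ = ρg = 1025 × 9.81 / 1000 = 10.05525 kN/m³.
Let θ = 71° be the plate's angle to the horizontal; measure y along the incline from where the plane meets the free surface. Vertical depth h = y·sinθ with sinθ = 0.945519.
The centroid of a semicircle lies 4r/(3π) = 0.721502 m from the diameter, here below the top edge, so y_c = 0.721502 m and h_c = 0.721502 × 0.945519 = 0.682194 m.
A = πr²/2 = π × 1.7²/2 = 4.5396 m².
Resultant F = γ·h_c·A = 10.05525 × 0.682194 × 4.5396 = 31.14 kN.
I_c = (π/8 − 8/(9π))·r⁴ = 0.109757 × 1.7⁴ = 0.916701 m⁴.
Centre of pressure: y_p = y_c + I_c/(y_c·A) = 0.721502 + 0.916701/(0.721502 × 4.5396) = 0.721502 + 0.27988 = 1.00138 m along the plane.
Vertically, h_p = y_p·sinθ = 1.00138 × 0.945519 = 0.946824 m.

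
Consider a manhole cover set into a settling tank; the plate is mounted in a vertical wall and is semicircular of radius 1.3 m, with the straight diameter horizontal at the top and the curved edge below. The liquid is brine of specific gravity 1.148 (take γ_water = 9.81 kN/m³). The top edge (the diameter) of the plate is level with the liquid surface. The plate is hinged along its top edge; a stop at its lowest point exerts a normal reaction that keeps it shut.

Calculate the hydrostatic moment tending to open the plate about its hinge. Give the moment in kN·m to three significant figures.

M ≈ 12.6 kN·m

γ = 1.148 × 9.81 = 11.26188 kN/m³.
The centroid of a semicircle lies 4r/(3π) = 0.551737 m from the diameter, here below the top edge, so the centroid depth is h_c = 0.551737 m.
A = πr²/2 = π × 1.3²/2 = 2.65465 m².
Resultant F = γ·h_c·A = 11.26188 × 0.551737 × 2.65465 = 16.4949 kN.
I_c = (π/8 − 8/(9π))·r⁴ = 0.109757 × 1.3⁴ = 0.313477 m⁴.
Centre of pressure: y_p = y_c + I_c/(y_c·A) = 0.551737 + 0.313477/(0.551737 × 2.65465) = 0.551737 + 0.214026 = 0.765763 m along the plane.
The resultant acts 0.551737 + 0.214026 = 0.765763 m (along the plate) below the hinge at the top edge, so the moment about the hinge is M = F × 0.765763 = 16.4949 × 0.765763 = 12.6312 kN·m.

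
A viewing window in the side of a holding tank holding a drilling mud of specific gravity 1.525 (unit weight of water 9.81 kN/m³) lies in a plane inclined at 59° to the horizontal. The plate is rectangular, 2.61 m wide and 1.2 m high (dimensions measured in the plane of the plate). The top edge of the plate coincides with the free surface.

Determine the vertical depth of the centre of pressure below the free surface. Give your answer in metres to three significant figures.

h_p = 0.686 m

γ = 1.525 × 9.81 = 14.96025 kN/m³.
Let θ = 59° be the plate's angle to the horizontal; measure y along the incline from where the plane meets the free surface. Vertical depth h = y·sinθ with sinθ = 0.857167.
The centroid lies 1.2/2 = 0.6 m below the top edge, so y_c = 0.6 m and h_c = 0.6 × 0.857167 = 0.5143 m.
A = 2.61 × 1.2 = 3.132 m².
Resultant F = γ·h_c·A = 14.96025 × 0.5143 × 3.132 = 24.0978 kN.
I_c = b·h³/12 = 2.61 × 1.2³/12 = 0.37584 m⁴.
Centre of pressure: y_p = y_c + I_c/(y_c·A) = 0.6 + 0.37584/(0.6 × 3.132) = 0.6 + 0.2 = 0.8 m along the plane.
Vertically, h_p = y_p·sinθ = 0.8 × 0.857167 = 0.685734 m.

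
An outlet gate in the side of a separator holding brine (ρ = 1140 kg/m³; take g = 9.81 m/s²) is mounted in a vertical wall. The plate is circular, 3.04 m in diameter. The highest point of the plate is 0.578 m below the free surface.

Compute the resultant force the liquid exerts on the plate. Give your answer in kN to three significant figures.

γ = ρg = 1140 × 9.81 / 1000 = 11.1834 kN/m³.
The centroid is at the centre, 1.52 m below the top of the plate, so the centroid depth is h_c = 0.578 + 1.52 = 2.098 m.
A = π(1.52)² = 7.25834 m².
Resultant F = γ·h_c·A = 11.1834 × 2.098 × 7.25834 = 170.301 kN.

F ≈ 170 kN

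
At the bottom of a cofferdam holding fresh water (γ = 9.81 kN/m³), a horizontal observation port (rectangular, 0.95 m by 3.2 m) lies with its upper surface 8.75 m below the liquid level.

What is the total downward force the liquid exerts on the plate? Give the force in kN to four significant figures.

γ = 9.81 kN/m³.
The plate is horizontal, so pressure is uniform at p = γ·h = 9.81 × 8.75 = 85.8375 kN/m².
A = 0.95 × 3.2 = 3.04 m².
F = p·A = 85.8375 × 3.04 = 260.946 kN.

F ≈ 260.9 kN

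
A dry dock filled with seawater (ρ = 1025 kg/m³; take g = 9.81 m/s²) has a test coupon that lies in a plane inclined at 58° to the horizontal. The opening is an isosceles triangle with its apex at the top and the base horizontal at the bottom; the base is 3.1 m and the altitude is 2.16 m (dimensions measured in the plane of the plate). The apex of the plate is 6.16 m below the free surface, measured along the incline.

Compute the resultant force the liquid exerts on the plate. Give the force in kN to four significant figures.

F ≈ 217.0 kN

γ = ρg = 1025 × 9.81 / 1000 = 10.05525 kN/m³.
Let θ = 58° be the plate's angle to the horizontal; measure y along the incline from where the plane meets the free surface. Vertical depth h = y·sinθ with sinθ = 0.848048.
With the apex up, the centroid sits 2h/3 = 2 × 2.16/3 = 1.44 m below the apex, so y_c = 6.16 + 1.44 = 7.6 m and h_c = 7.6 × 0.848048 = 6.44516 m.
A = ½ × 3.1 × 2.16 = 3.348 m².
Resultant F = γ·h_c·A = 10.05525 × 6.44516 × 3.348 = 216.976 kN.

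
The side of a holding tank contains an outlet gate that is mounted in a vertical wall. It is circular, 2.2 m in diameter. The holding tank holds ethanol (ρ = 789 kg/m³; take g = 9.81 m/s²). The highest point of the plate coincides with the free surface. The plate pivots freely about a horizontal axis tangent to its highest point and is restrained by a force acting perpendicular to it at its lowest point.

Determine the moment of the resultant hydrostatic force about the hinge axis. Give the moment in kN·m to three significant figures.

M ≈ 44.5 kN·m

γ = ρg = 789 × 9.81 / 1000 = 7.74009 kN/m³.
The centroid is at the centre, 1.1 m below the top of the plate, so the centroid depth is h_c = 1.1 m.
A = π(1.1)² = 3.80133 m².
Resultant F = γ·h_c·A = 7.74009 × 1.1 × 3.80133 = 32.3649 kN.
I_c = πr⁴/4 = π × 1.1⁴/4 = 1.1499 m⁴.
Centre of pressure: y_p = y_c + I_c/(y_c·A) = 1.1 + 1.1499/(1.1 × 3.80133) = 1.1 + 0.274999 = 1.375 m along the plane.
The resultant acts 1.1 + 0.274999 = 1.375 m (along the plate) below the hinge at the top edge, so the moment about the hinge is M = F × 1.375 = 32.3649 × 1.375 = 44.5017 kN·m.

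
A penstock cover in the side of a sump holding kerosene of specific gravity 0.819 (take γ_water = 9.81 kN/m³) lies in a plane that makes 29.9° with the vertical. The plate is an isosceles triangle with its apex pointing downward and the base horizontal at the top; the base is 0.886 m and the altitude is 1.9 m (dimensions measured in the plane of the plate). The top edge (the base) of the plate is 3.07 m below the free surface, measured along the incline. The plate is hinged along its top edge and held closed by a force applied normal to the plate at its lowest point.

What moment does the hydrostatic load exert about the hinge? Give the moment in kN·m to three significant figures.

γ = 0.819 × 9.81 = 8.03439 kN/m³.
The plate makes 29.9° with the vertical, i.e. θ = 90° − 29.9° = 60.1° to the horizontal. Measuring y along the incline from the free-surface line, vertical depth h = y·sinθ with sinθ = 0.866897.
With the apex down, the centroid sits h/3 = 1.9/3 = 0.633333 m below the base (the top edge), so y_c = 3.07 + 0.633333 = 3.70333 m and h_c = 3.70333 × 0.866897 = 3.21041 m.
A = ½ × 0.886 × 1.9 = 0.8417 m².
Resultant F = γ·h_c·A = 8.03439 × 3.21041 × 0.8417 = 21.7105 kN.
I_c = b·h³/36 = 0.886 × 1.9³/36 = 0.168808 m⁴.
Centre of pressure: y_p = y_c + I_c/(y_c·A) = 3.70333 + 0.168808/(3.70333 × 0.8417) = 3.70333 + 0.0541556 = 3.75749 m along the plane.
The resultant acts 0.633333 + 0.0541556 = 0.687489 m (along the plate) below the hinge at the top edge, so the moment about the hinge is M = F × 0.687489 = 21.7105 × 0.687489 = 14.9257 kN·m.

M ≈ 14.9 kN·m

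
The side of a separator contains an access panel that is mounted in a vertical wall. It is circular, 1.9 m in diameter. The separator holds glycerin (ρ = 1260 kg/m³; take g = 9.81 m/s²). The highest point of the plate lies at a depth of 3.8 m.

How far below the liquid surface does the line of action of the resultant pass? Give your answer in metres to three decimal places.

γ = ρg = 1260 × 9.81 / 1000 = 12.3606 kN/m³.
The centroid is at the centre, 0.95 m below the top of the plate, so the centroid depth is h_c = 3.8 + 0.95 = 4.75 m.
A = π(0.95)² = 2.83529 m².
Resultant F = γ·h_c·A = 12.3606 × 4.75 × 2.83529 = 166.468 kN.
I_c = πr⁴/4 = π × 0.95⁴/4 = 0.639712 m⁴.
Centre of pressure: y_p = y_c + I_c/(y_c·A) = 4.75 + 0.639712/(4.75 × 2.83529) = 4.75 + 0.0475 = 4.7975 m along the plane.

h_p = 4.798 m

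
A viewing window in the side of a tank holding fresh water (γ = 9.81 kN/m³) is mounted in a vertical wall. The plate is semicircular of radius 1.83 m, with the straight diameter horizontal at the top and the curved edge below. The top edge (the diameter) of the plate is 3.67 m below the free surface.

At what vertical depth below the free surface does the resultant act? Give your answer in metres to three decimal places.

γ = 9.81 kN/m³.
The centroid of a semicircle lies 4r/(3π) = 0.776676 m from the diameter, here below the top edge, so the centroid depth is h_c = 3.67 + 0.776676 = 4.44668 m.
A = πr²/2 = π × 1.83²/2 = 5.26044 m².
Resultant F = γ·h_c·A = 9.81 × 4.44668 × 5.26044 = 229.471 kN.
I_c = (π/8 − 8/(9π))·r⁴ = 0.109757 × 1.83⁴ = 1.23094 m⁴.
Centre of pressure: y_p = y_c + I_c/(y_c·A) = 4.44668 + 1.23094/(4.44668 × 5.26044) = 4.44668 + 0.0526234 = 4.4993 m along the plane.

h_p = 4.499 m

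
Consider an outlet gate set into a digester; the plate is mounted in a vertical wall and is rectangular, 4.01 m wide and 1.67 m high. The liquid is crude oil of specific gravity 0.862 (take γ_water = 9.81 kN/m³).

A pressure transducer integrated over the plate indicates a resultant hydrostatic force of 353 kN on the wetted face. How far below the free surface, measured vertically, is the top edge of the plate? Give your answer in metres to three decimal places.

d_top ≈ 5.399 m

γ = 0.862 × 9.81 = 8.45622 kN/m³.
A = 4.01 × 1.67 = 6.6967 m².
From F = γ·h_c·A, the centroid depth is h_c = 353/(8.45622 × 6.6967) = 6.23358 m.
The centroid lies 1.67/2 = 0.835 m below the top edge, so the top edge sits at h_top = 6.23358 − 0.835 = 5.39858 m below the surface.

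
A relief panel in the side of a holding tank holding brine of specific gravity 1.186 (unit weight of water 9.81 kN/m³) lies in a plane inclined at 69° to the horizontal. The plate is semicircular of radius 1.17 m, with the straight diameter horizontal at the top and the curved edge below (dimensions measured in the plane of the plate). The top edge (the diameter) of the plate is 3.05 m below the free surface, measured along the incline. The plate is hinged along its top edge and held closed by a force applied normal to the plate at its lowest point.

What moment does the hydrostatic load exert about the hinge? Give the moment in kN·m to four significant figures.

M ≈ 43.37 kN·m

γ = 1.186 × 9.81 = 11.63466 kN/m³.
Let θ = 69° be the plate's angle to the horizontal; measure y along the incline from where the plane meets the free surface. Vertical depth h = y·sinθ with sinθ = 0.933580.
The centroid of a semicircle lies 4r/(3π) = 0.496563 m from the diameter, here below the top edge, so y_c = 3.05 + 0.496563 = 3.54656 m and h_c = 3.54656 × 0.933580 = 3.311 m.
A = πr²/2 = π × 1.17²/2 = 2.15026 m².
Resultant F = γ·h_c·A = 11.63466 × 3.311 × 2.15026 = 82.8331 kN.
I_c = (π/8 − 8/(9π))·r⁴ = 0.109757 × 1.17⁴ = 0.205672 m⁴.
Centre of pressure: y_p = y_c + I_c/(y_c·A) = 3.54656 + 0.205672/(3.54656 × 2.15026) = 3.54656 + 0.0269697 = 3.57353 m along the plane.
The resultant acts 0.496563 + 0.0269697 = 0.523533 m (along the plate) below the hinge at the top edge, so the moment about the hinge is M = F × 0.523533 = 82.8331 × 0.523533 = 43.3659 kN·m.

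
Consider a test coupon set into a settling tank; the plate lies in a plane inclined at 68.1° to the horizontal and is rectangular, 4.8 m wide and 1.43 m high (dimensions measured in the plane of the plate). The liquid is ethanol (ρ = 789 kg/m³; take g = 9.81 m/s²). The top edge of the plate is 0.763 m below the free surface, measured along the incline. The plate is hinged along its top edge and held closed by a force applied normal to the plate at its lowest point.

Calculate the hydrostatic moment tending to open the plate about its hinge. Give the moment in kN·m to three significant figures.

γ = ρg = 789 × 9.81 / 1000 = 7.74009 kN/m³.
Let θ = 68.1° be the plate's angle to the horizontal; measure y along the incline from where the plane meets the free surface. Vertical depth h = y·sinθ with sinθ = 0.927836.
The centroid lies 1.43/2 = 0.715 m below the top edge, so y_c = 0.763 + 0.715 = 1.478 m and h_c = 1.478 × 0.927836 = 1.37134 m.
A = 4.8 × 1.43 = 6.864 m².
Resultant F = γ·h_c·A = 7.74009 × 1.37134 × 6.864 = 72.8565 kN.
I_c = b·h³/12 = 4.8 × 1.43³/12 = 1.16968 m⁴.
Centre of pressure: y_p = y_c + I_c/(y_c·A) = 1.478 + 1.16968/(1.478 × 6.864) = 1.478 + 0.115296 = 1.5933 m along the plane.
The resultant acts 0.715 + 0.115296 = 0.830296 m (along the plate) below the hinge at the top edge, so the moment about the hinge is M = F × 0.830296 = 72.8565 × 0.830296 = 60.4925 kN·m.

M ≈ 60.5 kN·m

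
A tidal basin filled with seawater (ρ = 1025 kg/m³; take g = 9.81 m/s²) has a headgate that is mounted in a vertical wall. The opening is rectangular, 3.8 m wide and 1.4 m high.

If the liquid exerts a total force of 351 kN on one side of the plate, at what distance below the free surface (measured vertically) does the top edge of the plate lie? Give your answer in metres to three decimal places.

d_top ≈ 5.861 m

γ = ρg = 1025 × 9.81 / 1000 = 10.05525 kN/m³.
A = 3.8 × 1.4 = 5.32 m².
From F = γ·h_c·A, the centroid depth is h_c = 351/(10.05525 × 5.32) = 6.56149 m.
The centroid lies 1.4/2 = 0.7 m below the top edge, so the top edge sits at h_top = 6.56149 − 0.7 = 5.86149 m below the surface.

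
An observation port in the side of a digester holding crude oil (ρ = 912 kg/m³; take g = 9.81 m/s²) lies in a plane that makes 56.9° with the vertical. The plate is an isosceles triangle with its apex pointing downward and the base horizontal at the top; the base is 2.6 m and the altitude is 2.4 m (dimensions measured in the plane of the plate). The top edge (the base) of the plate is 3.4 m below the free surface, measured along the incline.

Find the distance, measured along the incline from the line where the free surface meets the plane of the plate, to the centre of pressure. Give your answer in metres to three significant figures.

y_p = 4.28 m

γ = ρg = 912 × 9.81 / 1000 = 8.94672 kN/m³.
The plate makes 56.9° with the vertical, i.e. θ = 90° − 56.9° = 33.1° to the horizontal. Measuring y along the incline from the free-surface line, vertical depth h = y·sinθ with sinθ = 0.546102.
With the apex down, the centroid sits h/3 = 2.4/3 = 0.8 m below the base (the top edge), so y_c = 3.4 + 0.8 = 4.2 m and h_c = 4.2 × 0.546102 = 2.29363 m.
A = ½ × 2.6 × 2.4 = 3.12 m².
Resultant F = γ·h_c·A = 8.94672 × 2.29363 × 3.12 = 64.0239 kN.
I_c = b·h³/36 = 2.6 × 2.4³/36 = 0.9984 m⁴.
Centre of pressure: y_p = y_c + I_c/(y_c·A) = 4.2 + 0.9984/(4.2 × 3.12) = 4.2 + 0.0761905 = 4.27619 m along the plane.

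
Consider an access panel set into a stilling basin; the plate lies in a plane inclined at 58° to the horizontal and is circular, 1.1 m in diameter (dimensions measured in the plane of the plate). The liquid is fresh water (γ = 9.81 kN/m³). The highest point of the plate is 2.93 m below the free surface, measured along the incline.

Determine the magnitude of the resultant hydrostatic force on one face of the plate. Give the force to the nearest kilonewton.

γ = 9.81 kN/m³.
Let θ = 58° be the plate's angle to the horizontal; measure y along the incline from where the plane meets the free surface. Vertical depth h = y·sinθ with sinθ = 0.848048.
The centroid is at the centre, 0.55 m below the top of the plate, so y_c = 2.93 + 0.55 = 3.48 m and h_c = 3.48 × 0.848048 = 2.95121 m.
A = π(0.55)² = 0.950332 m².
Resultant F = γ·h_c·A = 9.81 × 2.95121 × 0.950332 = 27.5134 kN.

F ≈ 28 kN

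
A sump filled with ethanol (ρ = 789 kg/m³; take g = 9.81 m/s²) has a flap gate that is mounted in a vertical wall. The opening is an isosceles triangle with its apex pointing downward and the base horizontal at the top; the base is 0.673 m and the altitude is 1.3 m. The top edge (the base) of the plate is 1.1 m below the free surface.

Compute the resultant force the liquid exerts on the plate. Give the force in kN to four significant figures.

γ = ρg = 789 × 9.81 / 1000 = 7.74009 kN/m³.
With the apex down, the centroid sits h/3 = 1.3/3 = 0.433333 m below the base (the top edge), so the centroid depth is h_c = 1.1 + 0.433333 = 1.53333 m.
A = ½ × 0.673 × 1.3 = 0.43745 m².
Resultant F = γ·h_c·A = 7.74009 × 1.53333 × 0.43745 = 5.19171 kN.

F ≈ 5.192 kN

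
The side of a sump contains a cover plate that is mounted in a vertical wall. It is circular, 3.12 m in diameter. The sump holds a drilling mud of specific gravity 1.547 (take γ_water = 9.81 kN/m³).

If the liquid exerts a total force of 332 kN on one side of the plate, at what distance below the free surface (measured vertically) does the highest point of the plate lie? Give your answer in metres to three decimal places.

γ = 1.547 × 9.81 = 15.17607 kN/m³.
A = π(1.56)² = 7.64538 m².
From F = γ·h_c·A, the centroid depth is h_c = 332/(15.17607 × 7.64538) = 2.86141 m.
The centroid is at the centre, 1.56 m below the top of the plate, so the highest point sits at h_top = 2.86141 − 1.56 = 1.30141 m below the surface.

d_top ≈ 1.301 m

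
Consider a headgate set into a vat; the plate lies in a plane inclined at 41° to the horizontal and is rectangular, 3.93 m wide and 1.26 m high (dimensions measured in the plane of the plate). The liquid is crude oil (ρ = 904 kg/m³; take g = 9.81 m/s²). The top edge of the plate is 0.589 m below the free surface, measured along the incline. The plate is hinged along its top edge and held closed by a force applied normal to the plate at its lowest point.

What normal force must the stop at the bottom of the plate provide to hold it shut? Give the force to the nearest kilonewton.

γ = ρg = 904 × 9.81 / 1000 = 8.86824 kN/m³.
Let θ = 41° be the plate's angle to the horizontal; measure y along the incline from where the plane meets the free surface. Vertical depth h = y·sinθ with sinθ = 0.656059.
The centroid lies 1.26/2 = 0.63 m below the top edge, so y_c = 0.589 + 0.63 = 1.219 m and h_c = 1.219 × 0.656059 = 0.799736 m.
A = 3.93 × 1.26 = 4.9518 m².
Resultant F = γ·h_c·A = 8.86824 × 0.799736 × 4.9518 = 35.1194 kN.
I_c = b·h³/12 = 3.93 × 1.26³/12 = 0.655123 m⁴.
Centre of pressure: y_p = y_c + I_c/(y_c·A) = 1.219 + 0.655123/(1.219 × 4.9518) = 1.219 + 0.108532 = 1.32753 m along the plane.
The resultant acts 0.63 + 0.108532 = 0.738532 m (along the plate) below the hinge at the top edge, so the moment about the hinge is M = F × 0.738532 = 35.1194 × 0.738532 = 25.9368 kN·m.
A normal force at the bottom, 1.26 m from the hinge, must supply this moment: P = 25.9368/1.26 = 20.5848 kN.

P ≈ 21 kN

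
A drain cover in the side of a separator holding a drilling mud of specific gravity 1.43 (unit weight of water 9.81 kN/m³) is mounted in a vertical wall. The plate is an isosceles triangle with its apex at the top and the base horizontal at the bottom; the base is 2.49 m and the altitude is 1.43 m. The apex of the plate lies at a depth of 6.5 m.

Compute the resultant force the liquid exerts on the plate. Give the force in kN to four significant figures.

γ = 1.43 × 9.81 = 14.0283 kN/m³.
With the apex up, the centroid sits 2h/3 = 2 × 1.43/3 = 0.953333 m below the apex, so the centroid depth is h_c = 6.5 + 0.953333 = 7.45333 m.
A = ½ × 2.49 × 1.43 = 1.78035 m².
Resultant F = γ·h_c·A = 14.0283 × 7.45333 × 1.78035 = 186.149 kN.

F ≈ 186.1 kN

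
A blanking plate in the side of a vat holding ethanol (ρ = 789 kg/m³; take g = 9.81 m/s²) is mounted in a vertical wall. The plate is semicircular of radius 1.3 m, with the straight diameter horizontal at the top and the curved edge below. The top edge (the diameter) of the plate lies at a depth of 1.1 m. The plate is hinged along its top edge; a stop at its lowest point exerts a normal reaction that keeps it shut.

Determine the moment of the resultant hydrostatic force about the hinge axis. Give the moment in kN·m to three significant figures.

γ = ρg = 789 × 9.81 / 1000 = 7.74009 kN/m³.
The centroid of a semicircle lies 4r/(3π) = 0.551737 m from the diameter, here below the top edge, so the centroid depth is h_c = 1.1 + 0.551737 = 1.65174 m.
A = πr²/2 = π × 1.3²/2 = 2.65465 m².
Resultant F = γ·h_c·A = 7.74009 × 1.65174 × 2.65465 = 33.9387 kN.
I_c = (π/8 − 8/(9π))·r⁴ = 0.109757 × 1.3⁴ = 0.313477 m⁴.
Centre of pressure: y_p = y_c + I_c/(y_c·A) = 1.65174 + 0.313477/(1.65174 × 2.65465) = 1.65174 + 0.0714919 = 1.72323 m along the plane.
The resultant acts 0.551737 + 0.0714919 = 0.623229 m (along the plate) below the hinge at the top edge, so the moment about the hinge is M = F × 0.623229 = 33.9387 × 0.623229 = 21.1516 kN·m.

M ≈ 21.2 kN·m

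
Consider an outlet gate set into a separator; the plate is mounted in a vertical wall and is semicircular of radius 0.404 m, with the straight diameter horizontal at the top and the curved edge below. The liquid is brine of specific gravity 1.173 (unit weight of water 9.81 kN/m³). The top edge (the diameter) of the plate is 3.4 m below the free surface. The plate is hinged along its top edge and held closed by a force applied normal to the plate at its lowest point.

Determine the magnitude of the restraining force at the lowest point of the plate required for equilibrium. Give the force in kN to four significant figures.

γ = 1.173 × 9.81 = 11.50713 kN/m³.
The centroid of a semicircle lies 4r/(3π) = 0.171463 m from the diameter, here below the top edge, so the centroid depth is h_c = 3.4 + 0.171463 = 3.57146 m.
A = πr²/2 = π × 0.404²/2 = 0.256379 m².
Resultant F = γ·h_c·A = 11.50713 × 3.57146 × 0.256379 = 10.5365 kN.
I_c = (π/8 − 8/(9π))·r⁴ = 0.109757 × 0.404⁴ = 0.00292387 m⁴.
Centre of pressure: y_p = y_c + I_c/(y_c·A) = 3.57146 + 0.00292387/(3.57146 × 0.256379) = 3.57146 + 0.00319323 = 3.57465 m along the plane.
The resultant acts 0.171463 + 0.00319323 = 0.174656 m (along the plate) below the hinge at the top edge, so the moment about the hinge is M = F × 0.174656 = 10.5365 × 0.174656 = 1.84026 kN·m.
A normal force at the bottom, 0.404 m from the hinge, must supply this moment: P = 1.84026/0.404 = 4.5551 kN.

P ≈ 4.555 kN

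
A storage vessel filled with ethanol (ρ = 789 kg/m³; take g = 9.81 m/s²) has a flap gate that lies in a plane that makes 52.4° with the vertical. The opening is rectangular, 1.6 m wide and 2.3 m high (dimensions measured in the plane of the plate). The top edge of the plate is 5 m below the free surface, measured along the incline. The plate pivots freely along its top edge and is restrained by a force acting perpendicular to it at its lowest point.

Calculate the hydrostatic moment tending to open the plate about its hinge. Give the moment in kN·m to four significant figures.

M ≈ 130.6 kN·m

γ = ρg = 789 × 9.81 / 1000 = 7.74009 kN/m³.
The plate makes 52.4° with the vertical, i.e. θ = 90° − 52.4° = 37.6° to the horizontal. Measuring y along the incline from the free-surface line, vertical depth h = y·sinθ with sinθ = 0.610145.
The centroid lies 2.3/2 = 1.15 m below the top edge, so y_c = 5 + 1.15 = 6.15 m and h_c = 6.15 × 0.610145 = 3.75239 m.
A = 1.6 × 2.3 = 3.68 m².
Resultant F = γ·h_c·A = 7.74009 × 3.75239 × 3.68 = 106.881 kN.
I_c = b·h³/12 = 1.6 × 2.3³/12 = 1.62227 m⁴.
Centre of pressure: y_p = y_c + I_c/(y_c·A) = 6.15 + 1.62227/(6.15 × 3.68) = 6.15 + 0.0716804 = 6.22168 m along the plane.
The resultant acts 1.15 + 0.0716804 = 1.22168 m (along the plate) below the hinge at the top edge, so the moment about the hinge is M = F × 1.22168 = 106.881 × 1.22168 = 130.574 kN·m.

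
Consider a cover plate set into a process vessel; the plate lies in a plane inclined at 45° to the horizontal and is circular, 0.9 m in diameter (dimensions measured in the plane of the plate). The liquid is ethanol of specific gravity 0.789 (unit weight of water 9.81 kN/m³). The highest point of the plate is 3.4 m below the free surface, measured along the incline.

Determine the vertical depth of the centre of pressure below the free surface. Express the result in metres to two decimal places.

h_p = 2.73 m

γ = 0.789 × 9.81 = 7.74009 kN/m³.
Let θ = 45° be the plate's angle to the horizontal; measure y along the incline from where the plane meets the free surface. Vertical depth h = y·sinθ with sinθ = 0.707107.
The centroid is at the centre, 0.45 m below the top of the plate, so y_c = 3.4 + 0.45 = 3.85 m and h_c = 3.85 × 0.707107 = 2.72236 m.
A = π(0.45)² = 0.636173 m².
Resultant F = γ·h_c·A = 7.74009 × 2.72236 × 0.636173 = 13.405 kN.
I_c = πr⁴/4 = π × 0.45⁴/4 = 0.0322062 m⁴.
Centre of pressure: y_p = y_c + I_c/(y_c·A) = 3.85 + 0.0322062/(3.85 × 0.636173) = 3.85 + 0.0131493 = 3.86315 m along the plane.
Vertically, h_p = y_p·sinθ = 3.86315 × 0.707107 = 2.73166 m.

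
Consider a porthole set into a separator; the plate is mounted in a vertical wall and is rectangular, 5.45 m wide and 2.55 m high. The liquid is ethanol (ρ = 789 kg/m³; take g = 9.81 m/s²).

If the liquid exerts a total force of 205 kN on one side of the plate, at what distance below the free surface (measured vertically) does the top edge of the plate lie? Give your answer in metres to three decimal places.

γ = ρg = 789 × 9.81 / 1000 = 7.74009 kN/m³.
A = 5.45 × 2.55 = 13.8975 m².
From F = γ·h_c·A, the centroid depth is h_c = 205/(7.74009 × 13.8975) = 1.90577 m.
The centroid lies 2.55/2 = 1.275 m below the top edge, so the top edge sits at h_top = 1.90577 − 1.275 = 0.63077 m below the surface.

d_top ≈ 0.631 m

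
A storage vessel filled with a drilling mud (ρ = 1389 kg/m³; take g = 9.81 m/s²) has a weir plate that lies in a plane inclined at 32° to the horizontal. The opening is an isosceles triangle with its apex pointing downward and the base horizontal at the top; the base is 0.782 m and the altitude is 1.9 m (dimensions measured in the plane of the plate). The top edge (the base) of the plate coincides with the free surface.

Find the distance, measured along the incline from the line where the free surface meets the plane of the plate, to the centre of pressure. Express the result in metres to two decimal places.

y_p = 0.95 m

γ = ρg = 1389 × 9.81 / 1000 = 13.62609 kN/m³.
Let θ = 32° be the plate's angle to the horizontal; measure y along the incline from where the plane meets the free surface. Vertical depth h = y·sinθ with sinθ = 0.529919.
With the apex down, the centroid sits h/3 = 1.9/3 = 0.633333 m below the base (the top edge), so y_c = 0.633333 m and h_c = 0.633333 × 0.529919 = 0.335615 m.
A = ½ × 0.782 × 1.9 = 0.7429 m².
Resultant F = γ·h_c·A = 13.62609 × 0.335615 × 0.7429 = 3.39737 kN.
I_c = b·h³/36 = 0.782 × 1.9³/36 = 0.148993 m⁴.
Centre of pressure: y_p = y_c + I_c/(y_c·A) = 0.633333 + 0.148993/(0.633333 × 0.7429) = 0.633333 + 0.316667 = 0.95 m along the plane.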